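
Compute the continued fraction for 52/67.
[0; 1, 3, 2, 7]

Euclidean algorithm steps:
52 = 0 × 67 + 52
67 = 1 × 52 + 15
52 = 3 × 15 + 7
15 = 2 × 7 + 1
7 = 7 × 1 + 0
Continued fraction: [0; 1, 3, 2, 7]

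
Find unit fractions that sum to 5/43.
1/9 + 1/194 + 1/75078

Greedy algorithm:
5/43: ceiling(43/5) = 9, use 1/9
2/387: ceiling(387/2) = 194, use 1/194
1/75078: ceiling(75078/1) = 75078, use 1/75078
Result: 5/43 = 1/9 + 1/194 + 1/75078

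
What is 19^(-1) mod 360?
19

gcd(19, 360) = 1, so the inverse exists.
Extended Euclidean algorithm on (360, 19):
360 = 18 × 19 + 18  ⟹  18 = (1)·360 + (-18)·19
19 = 1 × 18 + 1  ⟹  1 = (-1)·360 + (19)·19
So (19)·19 ≡ 1 (mod 360), i.e. 19^(-1) ≡ 19 (mod 360).
Check: 19 × 19 = 361 ≡ 1 (mod 360)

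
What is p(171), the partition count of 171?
301384802048

p(n) counts ways to write n as a sum of positive integers (order ignored).
Euler's pentagonal recurrence: p(k) = p(k-1) + p(k-2) - p(k-5) - p(k-7) + p(k-12) + p(k-15) - ... (offsets j(3j∓1)/2, signs ++--, p(0)=1, p(<0)=0).
DP table for k = 0..170: p(0)=1, p(1)=1, p(2)=2, p(3)=3, p(4)=5, p(5)=7, p(6)=11, p(7)=15, p(8)=22, p(9)=30, p(10)=42, p(11)=56, p(12)=77, p(13)=101, p(14)=135, p(15)=176, p(16)=231, p(17)=297, p(18)=385, p(19)=490, p(20)=627, p(21)=792, p(22)=1002, p(23)=1255, p(24)=1575, p(25)=1958, p(26)=2436, p(27)=3010, p(28)=3718, p(29)=4565, p(30)=5604, p(31)=6842, p(32)=8349, p(33)=10143, p(34)=12310, p(35)=14883, p(36)=17977, p(37)=21637, p(38)=26015, p(39)=31185, p(40)=37338, p(41)=44583, p(42)=53174, p(43)=63261, p(44)=75175, p(45)=89134, p(46)=105558, p(47)=124754, p(48)=147273, p(49)=173525, p(50)=204226, p(51)=239943, p(52)=281589, p(53)=329931, p(54)=386155, p(55)=451276, p(56)=526823, p(57)=614154, p(58)=715220, p(59)=831820, p(60)=966467, p(61)=1121505, p(62)=1300156, p(63)=1505499, p(64)=1741630, p(65)=2012558, p(66)=2323520, p(67)=2679689, p(68)=3087735, p(69)=3554345, p(70)=4087968, p(71)=4697205, p(72)=5392783, p(73)=6185689, p(74)=7089500, p(75)=8118264, p(76)=9289091, p(77)=10619863, p(78)=12132164, p(79)=13848650, p(80)=15796476, p(81)=18004327, p(82)=20506255, p(83)=23338469, p(84)=26543660, p(85)=30167357, p(86)=34262962, p(87)=38887673, p(88)=44108109, p(89)=49995925, p(90)=56634173, p(91)=64112359, p(92)=72533807, p(93)=82010177, p(94)=92669720, p(95)=104651419, p(96)=118114304, p(97)=133230930, p(98)=150198136, p(99)=169229875, p(100)=190569292, p(101)=214481126, p(102)=241265379, p(103)=271248950, p(104)=304801365, p(105)=342325709, p(106)=384276336, p(107)=431149389, p(108)=483502844, p(109)=541946240, p(110)=607163746, p(111)=679903203, p(112)=761002156, p(113)=851376628, p(114)=952050665, p(115)=1064144451, p(116)=1188908248, p(117)=1327710076, p(118)=1482074143, p(119)=1653668665, p(120)=1844349560, p(121)=2056148051, p(122)=2291320912, p(123)=2552338241, p(124)=2841940500, p(125)=3163127352, p(126)=3519222692, p(127)=3913864295, p(128)=4351078600, p(129)=4835271870, p(130)=5371315400, p(131)=5964539504, p(132)=6620830889, p(133)=7346629512, p(134)=8149040695, p(135)=9035836076, p(136)=10015581680, p(137)=11097645016, p(138)=12292341831, p(139)=13610949895, p(140)=15065878135, p(141)=16670689208, p(142)=18440293320, p(143)=20390982757, p(144)=22540654445, p(145)=24908858009, p(146)=27517052599, p(147)=30388671978, p(148)=33549419497, p(149)=37027355200, p(150)=40853235313, p(151)=45060624582, p(152)=49686288421, p(153)=54770336324, p(154)=60356673280, p(155)=66493182097, p(156)=73232243759, p(157)=80630964769, p(158)=88751778802, p(159)=97662728555, p(160)=107438159466, p(161)=118159068427, p(162)=129913904637, p(163)=142798995930, p(164)=156919475295, p(165)=172389800255, p(166)=189334822579, p(167)=207890420102, p(168)=228204732751, p(169)=250438925115, p(170)=274768617130.
Final step: p(171) = p(170) + p(169) - p(166) - p(164) + p(159) + p(156) - p(149) - p(145) + p(136) + p(131) - p(120) - p(114) + p(101) + p(94) - p(79) - p(71) + p(54) + p(45) - p(26) - p(16)
= 274768617130 + 250438925115 - 189334822579 - 156919475295 + 97662728555 + 73232243759 - 37027355200 - 24908858009 + 10015581680 + 5964539504 - 1844349560 - 952050665 + 214481126 + 92669720 - 13848650 - 4697205 + 386155 + 89134 - 2436 - 231
= 301384802048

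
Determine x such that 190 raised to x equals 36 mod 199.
8

Baby-step giant-step with step n = ⌈√199⌉ = 15.
Baby steps 190^j mod 199 (j:value) for j=0..14: 0:1, 1:190, 2:81, 3:67, 4:193, 5:54, 6:111, 7:195, 8:36, 9:74, 10:130, 11:24, 12:182, 13:153, 14:16.
h = 36 is already in the table at j=8, so x = 8.
Check: 190^8 ≡ 36 (mod 199).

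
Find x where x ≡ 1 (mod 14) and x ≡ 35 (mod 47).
505

Using Chinese Remainder Theorem:
M = 14 × 47 = 658
M1 = 47, M2 = 14
y1 = 47^(-1) mod 14 = 3
y2 = 14^(-1) mod 47 = 37
x = (1×47×3 + 35×14×37) mod 658 = 505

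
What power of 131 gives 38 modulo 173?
66

Baby-step giant-step with step n = ⌈√173⌉ = 14.
Baby steps 131^j mod 173 (j:value) for j=0..13: 0:1, 1:131, 2:34, 3:129, 4:118, 5:61, 6:33, 7:171, 8:84, 9:105, 10:88, 11:110, 12:51, 13:107.
Giant-step multiplier: 131^(-14) ≡ 131^(172-14) = 131^158 ≡ 130 (mod 173).
Giant steps γ_i = 38·130^i mod 173: γ_0=38, γ_1=96, γ_2=24, γ_3=6, γ_4=88 (in table at j=10).
x = i·n + j = 4·14 + 10 = 66.
Check: 131^66 ≡ 38 (mod 173).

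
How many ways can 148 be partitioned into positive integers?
33549419497

p(n) counts ways to write n as a sum of positive integers (order ignored).
Euler's pentagonal recurrence: p(k) = p(k-1) + p(k-2) - p(k-5) - p(k-7) + p(k-12) + p(k-15) - ... (offsets j(3j∓1)/2, signs ++--, p(0)=1, p(<0)=0).
DP table for k = 0..147: p(0)=1, p(1)=1, p(2)=2, p(3)=3, p(4)=5, p(5)=7, p(6)=11, p(7)=15, p(8)=22, p(9)=30, p(10)=42, p(11)=56, p(12)=77, p(13)=101, p(14)=135, p(15)=176, p(16)=231, p(17)=297, p(18)=385, p(19)=490, p(20)=627, p(21)=792, p(22)=1002, p(23)=1255, p(24)=1575, p(25)=1958, p(26)=2436, p(27)=3010, p(28)=3718, p(29)=4565, p(30)=5604, p(31)=6842, p(32)=8349, p(33)=10143, p(34)=12310, p(35)=14883, p(36)=17977, p(37)=21637, p(38)=26015, p(39)=31185, p(40)=37338, p(41)=44583, p(42)=53174, p(43)=63261, p(44)=75175, p(45)=89134, p(46)=105558, p(47)=124754, p(48)=147273, p(49)=173525, p(50)=204226, p(51)=239943, p(52)=281589, p(53)=329931, p(54)=386155, p(55)=451276, p(56)=526823, p(57)=614154, p(58)=715220, p(59)=831820, p(60)=966467, p(61)=1121505, p(62)=1300156, p(63)=1505499, p(64)=1741630, p(65)=2012558, p(66)=2323520, p(67)=2679689, p(68)=3087735, p(69)=3554345, p(70)=4087968, p(71)=4697205, p(72)=5392783, p(73)=6185689, p(74)=7089500, p(75)=8118264, p(76)=9289091, p(77)=10619863, p(78)=12132164, p(79)=13848650, p(80)=15796476, p(81)=18004327, p(82)=20506255, p(83)=23338469, p(84)=26543660, p(85)=30167357, p(86)=34262962, p(87)=38887673, p(88)=44108109, p(89)=49995925, p(90)=56634173, p(91)=64112359, p(92)=72533807, p(93)=82010177, p(94)=92669720, p(95)=104651419, p(96)=118114304, p(97)=133230930, p(98)=150198136, p(99)=169229875, p(100)=190569292, p(101)=214481126, p(102)=241265379, p(103)=271248950, p(104)=304801365, p(105)=342325709, p(106)=384276336, p(107)=431149389, p(108)=483502844, p(109)=541946240, p(110)=607163746, p(111)=679903203, p(112)=761002156, p(113)=851376628, p(114)=952050665, p(115)=1064144451, p(116)=1188908248, p(117)=1327710076, p(118)=1482074143, p(119)=1653668665, p(120)=1844349560, p(121)=2056148051, p(122)=2291320912, p(123)=2552338241, p(124)=2841940500, p(125)=3163127352, p(126)=3519222692, p(127)=3913864295, p(128)=4351078600, p(129)=4835271870, p(130)=5371315400, p(131)=5964539504, p(132)=6620830889, p(133)=7346629512, p(134)=8149040695, p(135)=9035836076, p(136)=10015581680, p(137)=11097645016, p(138)=12292341831, p(139)=13610949895, p(140)=15065878135, p(141)=16670689208, p(142)=18440293320, p(143)=20390982757, p(144)=22540654445, p(145)=24908858009, p(146)=27517052599, p(147)=30388671978.
Final step: p(148) = p(147) + p(146) - p(143) - p(141) + p(136) + p(133) - p(126) - p(122) + p(113) + p(108) - p(97) - p(91) + p(78) + p(71) - p(56) - p(48) + p(31) + p(22) - p(3)
= 30388671978 + 27517052599 - 20390982757 - 16670689208 + 10015581680 + 7346629512 - 3519222692 - 2291320912 + 851376628 + 483502844 - 133230930 - 64112359 + 12132164 + 4697205 - 526823 - 147273 + 6842 + 1002 - 3
= 33549419497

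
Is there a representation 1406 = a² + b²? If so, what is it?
Not possible

Factorization: 1406 = 2 × 19 × 37
By Fermat: n is sum of two squares iff every prime p ≡ 3 (mod 4) appears to even power.
Prime(s) ≡ 3 (mod 4) with odd exponent: [(19, 1)]
Therefore 1406 cannot be expressed as a² + b².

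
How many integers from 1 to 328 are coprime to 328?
160

328 = 2^3 × 41
φ(n) = n × ∏(1 - 1/p) for each prime p dividing n
φ(328) = 328 × (1 - 1/2) × (1 - 1/41) = 160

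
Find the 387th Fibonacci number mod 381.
125

Matrix identity: Q^n = [[F_(n+1), F_n], [F_n, F_(n-1)]] with Q = [[1,1],[1,0]].
n = 387 = 110000011₂. Square-and-multiply, entries mod 381:
Q^1 = [[1,1],[1,0]]
Q^3 = (Q^1)²·Q = [[3,2],[2,1]]
Q^6 = (Q^3)² = [[13,8],[8,5]]
Q^12 = (Q^6)² = [[233,144],[144,89]]
Q^24 = (Q^12)² = [[349,267],[267,82]]
Q^48 = (Q^24)² = [[304,15],[15,289]]
Q^96 = (Q^48)² = [[58,132],[132,307]]
Q^193 = (Q^96)²·Q = [[7,214],[214,174]]
Q^387 = (Q^193)²·Q = [[378,125],[125,253]]
F_387 mod 381 = Q^387[0][1] = 125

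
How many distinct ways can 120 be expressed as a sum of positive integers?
1844349560

p(n) counts ways to write n as a sum of positive integers (order ignored).
Euler's pentagonal recurrence: p(k) = p(k-1) + p(k-2) - p(k-5) - p(k-7) + p(k-12) + p(k-15) - ... (offsets j(3j∓1)/2, signs ++--, p(0)=1, p(<0)=0).
DP table for k = 0..119: p(0)=1, p(1)=1, p(2)=2, p(3)=3, p(4)=5, p(5)=7, p(6)=11, p(7)=15, p(8)=22, p(9)=30, p(10)=42, p(11)=56, p(12)=77, p(13)=101, p(14)=135, p(15)=176, p(16)=231, p(17)=297, p(18)=385, p(19)=490, p(20)=627, p(21)=792, p(22)=1002, p(23)=1255, p(24)=1575, p(25)=1958, p(26)=2436, p(27)=3010, p(28)=3718, p(29)=4565, p(30)=5604, p(31)=6842, p(32)=8349, p(33)=10143, p(34)=12310, p(35)=14883, p(36)=17977, p(37)=21637, p(38)=26015, p(39)=31185, p(40)=37338, p(41)=44583, p(42)=53174, p(43)=63261, p(44)=75175, p(45)=89134, p(46)=105558, p(47)=124754, p(48)=147273, p(49)=173525, p(50)=204226, p(51)=239943, p(52)=281589, p(53)=329931, p(54)=386155, p(55)=451276, p(56)=526823, p(57)=614154, p(58)=715220, p(59)=831820, p(60)=966467, p(61)=1121505, p(62)=1300156, p(63)=1505499, p(64)=1741630, p(65)=2012558, p(66)=2323520, p(67)=2679689, p(68)=3087735, p(69)=3554345, p(70)=4087968, p(71)=4697205, p(72)=5392783, p(73)=6185689, p(74)=7089500, p(75)=8118264, p(76)=9289091, p(77)=10619863, p(78)=12132164, p(79)=13848650, p(80)=15796476, p(81)=18004327, p(82)=20506255, p(83)=23338469, p(84)=26543660, p(85)=30167357, p(86)=34262962, p(87)=38887673, p(88)=44108109, p(89)=49995925, p(90)=56634173, p(91)=64112359, p(92)=72533807, p(93)=82010177, p(94)=92669720, p(95)=104651419, p(96)=118114304, p(97)=133230930, p(98)=150198136, p(99)=169229875, p(100)=190569292, p(101)=214481126, p(102)=241265379, p(103)=271248950, p(104)=304801365, p(105)=342325709, p(106)=384276336, p(107)=431149389, p(108)=483502844, p(109)=541946240, p(110)=607163746, p(111)=679903203, p(112)=761002156, p(113)=851376628, p(114)=952050665, p(115)=1064144451, p(116)=1188908248, p(117)=1327710076, p(118)=1482074143, p(119)=1653668665.
Final step: p(120) = p(119) + p(118) - p(115) - p(113) + p(108) + p(105) - p(98) - p(94) + p(85) + p(80) - p(69) - p(63) + p(50) + p(43) - p(28) - p(20) + p(3)
= 1653668665 + 1482074143 - 1064144451 - 851376628 + 483502844 + 342325709 - 150198136 - 92669720 + 30167357 + 15796476 - 3554345 - 1505499 + 204226 + 63261 - 3718 - 627 + 3
= 1844349560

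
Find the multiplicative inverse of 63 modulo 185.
47

gcd(63, 185) = 1, so the inverse exists.
Extended Euclidean algorithm on (185, 63):
185 = 2 × 63 + 59  ⟹  59 = (1)·185 + (-2)·63
63 = 1 × 59 + 4  ⟹  4 = (-1)·185 + (3)·63
59 = 14 × 4 + 3  ⟹  3 = (15)·185 + (-44)·63
4 = 1 × 3 + 1  ⟹  1 = (-16)·185 + (47)·63
So (47)·63 ≡ 1 (mod 185), i.e. 63^(-1) ≡ 47 (mod 185).
Check: 63 × 47 = 2961 ≡ 1 (mod 185)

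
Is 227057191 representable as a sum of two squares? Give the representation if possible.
Not possible

Factorization: 227057191 = 101 × 131^3
By Fermat: n is sum of two squares iff every prime p ≡ 3 (mod 4) appears to even power.
Prime(s) ≡ 3 (mod 4) with odd exponent: [(131, 3)]
Therefore 227057191 cannot be expressed as a² + b².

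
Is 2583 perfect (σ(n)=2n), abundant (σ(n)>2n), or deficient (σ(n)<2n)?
deficient

Proper divisors of 2583: sum = 1 + 3 + 7 + 9 + 21 + 41 + 63 + 123 + 287 + 369 + 861 = 1785
Since 1785 < 2583, 2583 is deficient.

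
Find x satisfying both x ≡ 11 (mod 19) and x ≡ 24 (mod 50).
524

Using Chinese Remainder Theorem:
M = 19 × 50 = 950
M1 = 50, M2 = 19
y1 = 50^(-1) mod 19 = 8
y2 = 19^(-1) mod 50 = 29
x = (11×50×8 + 24×19×29) mod 950 = 524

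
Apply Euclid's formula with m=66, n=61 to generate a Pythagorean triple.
(635, 8052, 8077)

Euclid's formula: a = m² - n², b = 2mn, c = m² + n²
m = 66, n = 61
a = 66² - 61² = 4356 - 3721 = 635
b = 2 × 66 × 61 = 8052
c = 66² + 61² = 4356 + 3721 = 8077
Verification: 635² + 8052² = 403225 + 64834704 = 65237929 = 8077² ✓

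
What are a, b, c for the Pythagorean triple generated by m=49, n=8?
(2337, 784, 2465)

Euclid's formula: a = m² - n², b = 2mn, c = m² + n²
m = 49, n = 8
a = 49² - 8² = 2401 - 64 = 2337
b = 2 × 49 × 8 = 784
c = 49² + 8² = 2401 + 64 = 2465
Verification: 2337² + 784² = 5461569 + 614656 = 6076225 = 2465² ✓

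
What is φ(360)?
96

360 = 2^3 × 3^2 × 5
φ(n) = n × ∏(1 - 1/p) for each prime p dividing n
φ(360) = 360 × (1 - 1/2) × (1 - 1/3) × (1 - 1/5) = 96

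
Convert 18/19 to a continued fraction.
[0; 1, 18]

Euclidean algorithm steps:
18 = 0 × 19 + 18
19 = 1 × 18 + 1
18 = 18 × 1 + 0
Continued fraction: [0; 1, 18]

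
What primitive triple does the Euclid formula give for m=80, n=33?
(5311, 5280, 7489)

Euclid's formula: a = m² - n², b = 2mn, c = m² + n²
m = 80, n = 33
a = 80² - 33² = 6400 - 1089 = 5311
b = 2 × 80 × 33 = 5280
c = 80² + 33² = 6400 + 1089 = 7489
Verification: 5311² + 5280² = 28206721 + 27878400 = 56085121 = 7489² ✓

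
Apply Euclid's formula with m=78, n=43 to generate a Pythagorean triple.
(4235, 6708, 7933)

Euclid's formula: a = m² - n², b = 2mn, c = m² + n²
m = 78, n = 43
a = 78² - 43² = 6084 - 1849 = 4235
b = 2 × 78 × 43 = 6708
c = 78² + 43² = 6084 + 1849 = 7933
Verification: 4235² + 6708² = 17935225 + 44997264 = 62932489 = 7933² ✓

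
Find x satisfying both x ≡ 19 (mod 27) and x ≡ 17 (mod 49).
262

Using Chinese Remainder Theorem:
M = 27 × 49 = 1323
M1 = 49, M2 = 27
y1 = 49^(-1) mod 27 = 16
y2 = 27^(-1) mod 49 = 20
x = (19×49×16 + 17×27×20) mod 1323 = 262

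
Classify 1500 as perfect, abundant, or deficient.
abundant

Proper divisors of 1500: sum = 1 + 2 + 3 + 4 + 5 + 6 + 10 + 12 + ... + 300 + 375 + 500 + 750 (23 divisors) = 2868
Since 2868 > 1500, 1500 is abundant.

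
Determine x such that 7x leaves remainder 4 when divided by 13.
x ≡ 8 (mod 13)

gcd(7, 13) = 1, which divides 4, so solutions exist.
Find 7^(-1) mod 13 by the extended Euclidean algorithm:
13 = 1 × 7 + 6  ⟹  6 = (1)·13 + (-1)·7
7 = 1 × 6 + 1  ⟹  1 = (-1)·13 + (2)·7
So (2)·7 ≡ 1 (mod 13), i.e. 7^(-1) ≡ 2 (mod 13).
x ≡ 2 × 4 = 8 ≡ 8 (mod 13).
Check: 7 × 8 = 56 ≡ 4 (mod 13).
Unique solution: x ≡ 8 (mod 13)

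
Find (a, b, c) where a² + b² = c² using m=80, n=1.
(6399, 160, 6401)

Euclid's formula: a = m² - n², b = 2mn, c = m² + n²
m = 80, n = 1
a = 80² - 1² = 6400 - 1 = 6399
b = 2 × 80 × 1 = 160
c = 80² + 1² = 6400 + 1 = 6401
Verification: 6399² + 160² = 40947201 + 25600 = 40972801 = 6401² ✓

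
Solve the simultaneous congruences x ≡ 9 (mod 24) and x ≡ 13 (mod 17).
81

Using Chinese Remainder Theorem:
M = 24 × 17 = 408
M1 = 17, M2 = 24
y1 = 17^(-1) mod 24 = 17
y2 = 24^(-1) mod 17 = 5
x = (9×17×17 + 13×24×5) mod 408 = 81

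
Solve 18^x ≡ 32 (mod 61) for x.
5

Baby-step giant-step with step n = ⌈√61⌉ = 8.
Baby steps 18^j mod 61 (j:value) for j=0..7: 0:1, 1:18, 2:19, 3:37, 4:56, 5:32, 6:27, 7:59.
h = 32 is already in the table at j=5, so x = 5.
Check: 18^5 ≡ 32 (mod 61).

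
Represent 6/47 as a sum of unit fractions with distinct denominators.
1/8 + 1/376

Greedy algorithm:
6/47: ceiling(47/6) = 8, use 1/8
1/376: ceiling(376/1) = 376, use 1/376
Result: 6/47 = 1/8 + 1/376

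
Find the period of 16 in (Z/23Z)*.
11

23 is prime, so ord(16) divides φ(23) = 22.
Divisors of 22: 1, 2, 11, 22.
Repeated squaring: 16^1 ≡ 16, 16^2 ≡ 3, 16^4 ≡ 9, 16^8 ≡ 12, 16^16 ≡ 6 (mod 23).
Test 16^d mod 23 for each divisor d in increasing order:
16^1 ≡ 16
16^2 ≡ 3
16^11 = 16^8·16^2·16^1 ≡ 1  ← first divisor giving 1
The order is 11.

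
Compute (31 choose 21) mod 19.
9

Using Lucas' theorem:
Write n=31 and k=21 in base 19:
n in base 19: [1, 12]
k in base 19: [1, 2]
C(31,21) mod 19 = ∏ C(n_i, k_i) mod 19
Digit binomials (mod 19): C(1,1) = 1; C(12,2) = 66 ≡ 9
Product: 1 × 9 = 9 ≡ 9 (mod 19)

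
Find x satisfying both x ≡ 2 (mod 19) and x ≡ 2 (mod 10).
2

Using Chinese Remainder Theorem:
M = 19 × 10 = 190
M1 = 10, M2 = 19
y1 = 10^(-1) mod 19 = 2
y2 = 19^(-1) mod 10 = 9
x = (2×10×2 + 2×19×9) mod 190 = 2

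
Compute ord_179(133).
178

179 is prime, so ord(133) divides φ(179) = 178.
Divisors of 178: 1, 2, 89, 178.
Repeated squaring: 133^1 ≡ 133, 133^2 ≡ 147, 133^4 ≡ 129, 133^8 ≡ 173, 133^16 ≡ 36, 133^32 ≡ 43, 133^64 ≡ 59, 133^128 ≡ 80 (mod 179).
Test 133^d mod 179 for each divisor d in increasing order:
133^1 ≡ 133
133^2 ≡ 147
133^89 = 133^64·133^16·133^8·133^1 ≡ 178
133^178 = 133^128·133^32·133^16·133^2 ≡ 1  ← first divisor giving 1
The order is 178.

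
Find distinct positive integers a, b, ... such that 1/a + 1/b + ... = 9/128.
1/15 + 1/275 + 1/105600

Greedy algorithm:
9/128: ceiling(128/9) = 15, use 1/15
7/1920: ceiling(1920/7) = 275, use 1/275
1/105600: ceiling(105600/1) = 105600, use 1/105600
Result: 9/128 = 1/15 + 1/275 + 1/105600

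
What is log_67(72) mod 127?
8

Baby-step giant-step with step n = ⌈√127⌉ = 12.
Baby steps 67^j mod 127 (j:value) for j=0..11: 0:1, 1:67, 2:44, 3:27, 4:31, 5:45, 6:94, 7:75, 8:72, 9:125, 10:120, 11:39.
h = 72 is already in the table at j=8, so x = 8.
Check: 67^8 ≡ 72 (mod 127).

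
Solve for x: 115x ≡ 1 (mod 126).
103

gcd(115, 126) = 1, so the inverse exists.
Extended Euclidean algorithm on (126, 115):
126 = 1 × 115 + 11  ⟹  11 = (1)·126 + (-1)·115
115 = 10 × 11 + 5  ⟹  5 = (-10)·126 + (11)·115
11 = 2 × 5 + 1  ⟹  1 = (21)·126 + (-23)·115
So (-23)·115 ≡ 1 (mod 126), i.e. 115^(-1) ≡ -23 ≡ 103 (mod 126).
Check: 115 × 103 = 11845 ≡ 1 (mod 126)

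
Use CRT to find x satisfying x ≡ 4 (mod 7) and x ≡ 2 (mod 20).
102

Using Chinese Remainder Theorem:
M = 7 × 20 = 140
M1 = 20, M2 = 7
y1 = 20^(-1) mod 7 = 6
y2 = 7^(-1) mod 20 = 3
x = (4×20×6 + 2×7×3) mod 140 = 102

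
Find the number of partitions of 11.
56

p(n) counts ways to write n as a sum of positive integers (order ignored).
Euler's pentagonal recurrence: p(k) = p(k-1) + p(k-2) - p(k-5) - p(k-7) + p(k-12) + p(k-15) - ... (offsets j(3j∓1)/2, signs ++--, p(0)=1, p(<0)=0).
DP table for k = 0..10: p(0)=1, p(1)=1, p(2)=2, p(3)=3, p(4)=5, p(5)=7, p(6)=11, p(7)=15, p(8)=22, p(9)=30, p(10)=42.
Final step: p(11) = p(10) + p(9) - p(6) - p(4)
= 42 + 30 - 11 - 5
= 56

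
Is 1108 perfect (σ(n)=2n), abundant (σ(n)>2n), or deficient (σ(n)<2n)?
deficient

Proper divisors of 1108: sum = 1 + 2 + 4 + 277 + 554 = 838
Since 838 < 1108, 1108 is deficient.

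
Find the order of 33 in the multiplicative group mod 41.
20

41 is prime, so ord(33) divides φ(41) = 40.
Divisors of 40: 1, 2, 4, 5, 8, 10, 20, 40.
Repeated squaring: 33^1 ≡ 33, 33^2 ≡ 23, 33^4 ≡ 37, 33^8 ≡ 16, 33^16 ≡ 10, 33^32 ≡ 18 (mod 41).
Test 33^d mod 41 for each divisor d in increasing order:
33^1 ≡ 33
33^2 ≡ 23
33^4 ≡ 37
33^5 = 33^4·33^1 ≡ 32
33^8 ≡ 16
33^10 = 33^8·33^2 ≡ 40
33^20 = 33^16·33^4 ≡ 1  ← first divisor giving 1
The order is 20.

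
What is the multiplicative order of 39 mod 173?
172

173 is prime, so ord(39) divides φ(173) = 172.
Divisors of 172: 1, 2, 4, 43, 86, 172.
Repeated squaring: 39^1 ≡ 39, 39^2 ≡ 137, 39^4 ≡ 85, 39^8 ≡ 132, 39^16 ≡ 124, 39^32 ≡ 152, 39^64 ≡ 95, 39^128 ≡ 29 (mod 173).
Test 39^d mod 173 for each divisor d in increasing order:
39^1 ≡ 39
39^2 ≡ 137
39^4 ≡ 85
39^43 = 39^32·39^8·39^2·39^1 ≡ 80
39^86 = 39^64·39^16·39^4·39^2 ≡ 172
39^172 = 39^128·39^32·39^8·39^4 ≡ 1  ← first divisor giving 1
The order is 172.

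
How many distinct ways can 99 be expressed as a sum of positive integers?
169229875

p(n) counts ways to write n as a sum of positive integers (order ignored).
Euler's pentagonal recurrence: p(k) = p(k-1) + p(k-2) - p(k-5) - p(k-7) + p(k-12) + p(k-15) - ... (offsets j(3j∓1)/2, signs ++--, p(0)=1, p(<0)=0).
DP table for k = 0..98: p(0)=1, p(1)=1, p(2)=2, p(3)=3, p(4)=5, p(5)=7, p(6)=11, p(7)=15, p(8)=22, p(9)=30, p(10)=42, p(11)=56, p(12)=77, p(13)=101, p(14)=135, p(15)=176, p(16)=231, p(17)=297, p(18)=385, p(19)=490, p(20)=627, p(21)=792, p(22)=1002, p(23)=1255, p(24)=1575, p(25)=1958, p(26)=2436, p(27)=3010, p(28)=3718, p(29)=4565, p(30)=5604, p(31)=6842, p(32)=8349, p(33)=10143, p(34)=12310, p(35)=14883, p(36)=17977, p(37)=21637, p(38)=26015, p(39)=31185, p(40)=37338, p(41)=44583, p(42)=53174, p(43)=63261, p(44)=75175, p(45)=89134, p(46)=105558, p(47)=124754, p(48)=147273, p(49)=173525, p(50)=204226, p(51)=239943, p(52)=281589, p(53)=329931, p(54)=386155, p(55)=451276, p(56)=526823, p(57)=614154, p(58)=715220, p(59)=831820, p(60)=966467, p(61)=1121505, p(62)=1300156, p(63)=1505499, p(64)=1741630, p(65)=2012558, p(66)=2323520, p(67)=2679689, p(68)=3087735, p(69)=3554345, p(70)=4087968, p(71)=4697205, p(72)=5392783, p(73)=6185689, p(74)=7089500, p(75)=8118264, p(76)=9289091, p(77)=10619863, p(78)=12132164, p(79)=13848650, p(80)=15796476, p(81)=18004327, p(82)=20506255, p(83)=23338469, p(84)=26543660, p(85)=30167357, p(86)=34262962, p(87)=38887673, p(88)=44108109, p(89)=49995925, p(90)=56634173, p(91)=64112359, p(92)=72533807, p(93)=82010177, p(94)=92669720, p(95)=104651419, p(96)=118114304, p(97)=133230930, p(98)=150198136.
Final step: p(99) = p(98) + p(97) - p(94) - p(92) + p(87) + p(84) - p(77) - p(73) + p(64) + p(59) - p(48) - p(42) + p(29) + p(22) - p(7)
= 150198136 + 133230930 - 92669720 - 72533807 + 38887673 + 26543660 - 10619863 - 6185689 + 1741630 + 831820 - 147273 - 53174 + 4565 + 1002 - 15
= 169229875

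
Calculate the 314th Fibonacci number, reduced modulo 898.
599

Matrix identity: Q^n = [[F_(n+1), F_n], [F_n, F_(n-1)]] with Q = [[1,1],[1,0]].
n = 314 = 100111010₂. Square-and-multiply, entries mod 898:
Q^1 = [[1,1],[1,0]]
Q^2 = (Q^1)² = [[2,1],[1,1]]
Q^4 = (Q^2)² = [[5,3],[3,2]]
Q^9 = (Q^4)²·Q = [[55,34],[34,21]]
Q^19 = (Q^9)²·Q = [[479,589],[589,788]]
Q^39 = (Q^19)²·Q = [[769,744],[744,25]]
Q^78 = (Q^39)² = [[845,750],[750,95]]
Q^157 = (Q^78)²·Q = [[537,467],[467,70]]
Q^314 = (Q^157)² = [[884,599],[599,285]]
F_314 mod 898 = Q^314[0][1] = 599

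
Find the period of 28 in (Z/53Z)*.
13

53 is prime, so ord(28) divides φ(53) = 52.
Divisors of 52: 1, 2, 4, 13, 26, 52.
Repeated squaring: 28^1 ≡ 28, 28^2 ≡ 42, 28^4 ≡ 15, 28^8 ≡ 13, 28^16 ≡ 10, 28^32 ≡ 47 (mod 53).
Test 28^d mod 53 for each divisor d in increasing order:
28^1 ≡ 28
28^2 ≡ 42
28^4 ≡ 15
28^13 = 28^8·28^4·28^1 ≡ 1  ← first divisor giving 1
The order is 13.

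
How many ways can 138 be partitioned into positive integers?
12292341831

p(n) counts ways to write n as a sum of positive integers (order ignored).
Euler's pentagonal recurrence: p(k) = p(k-1) + p(k-2) - p(k-5) - p(k-7) + p(k-12) + p(k-15) - ... (offsets j(3j∓1)/2, signs ++--, p(0)=1, p(<0)=0).
DP table for k = 0..137: p(0)=1, p(1)=1, p(2)=2, p(3)=3, p(4)=5, p(5)=7, p(6)=11, p(7)=15, p(8)=22, p(9)=30, p(10)=42, p(11)=56, p(12)=77, p(13)=101, p(14)=135, p(15)=176, p(16)=231, p(17)=297, p(18)=385, p(19)=490, p(20)=627, p(21)=792, p(22)=1002, p(23)=1255, p(24)=1575, p(25)=1958, p(26)=2436, p(27)=3010, p(28)=3718, p(29)=4565, p(30)=5604, p(31)=6842, p(32)=8349, p(33)=10143, p(34)=12310, p(35)=14883, p(36)=17977, p(37)=21637, p(38)=26015, p(39)=31185, p(40)=37338, p(41)=44583, p(42)=53174, p(43)=63261, p(44)=75175, p(45)=89134, p(46)=105558, p(47)=124754, p(48)=147273, p(49)=173525, p(50)=204226, p(51)=239943, p(52)=281589, p(53)=329931, p(54)=386155, p(55)=451276, p(56)=526823, p(57)=614154, p(58)=715220, p(59)=831820, p(60)=966467, p(61)=1121505, p(62)=1300156, p(63)=1505499, p(64)=1741630, p(65)=2012558, p(66)=2323520, p(67)=2679689, p(68)=3087735, p(69)=3554345, p(70)=4087968, p(71)=4697205, p(72)=5392783, p(73)=6185689, p(74)=7089500, p(75)=8118264, p(76)=9289091, p(77)=10619863, p(78)=12132164, p(79)=13848650, p(80)=15796476, p(81)=18004327, p(82)=20506255, p(83)=23338469, p(84)=26543660, p(85)=30167357, p(86)=34262962, p(87)=38887673, p(88)=44108109, p(89)=49995925, p(90)=56634173, p(91)=64112359, p(92)=72533807, p(93)=82010177, p(94)=92669720, p(95)=104651419, p(96)=118114304, p(97)=133230930, p(98)=150198136, p(99)=169229875, p(100)=190569292, p(101)=214481126, p(102)=241265379, p(103)=271248950, p(104)=304801365, p(105)=342325709, p(106)=384276336, p(107)=431149389, p(108)=483502844, p(109)=541946240, p(110)=607163746, p(111)=679903203, p(112)=761002156, p(113)=851376628, p(114)=952050665, p(115)=1064144451, p(116)=1188908248, p(117)=1327710076, p(118)=1482074143, p(119)=1653668665, p(120)=1844349560, p(121)=2056148051, p(122)=2291320912, p(123)=2552338241, p(124)=2841940500, p(125)=3163127352, p(126)=3519222692, p(127)=3913864295, p(128)=4351078600, p(129)=4835271870, p(130)=5371315400, p(131)=5964539504, p(132)=6620830889, p(133)=7346629512, p(134)=8149040695, p(135)=9035836076, p(136)=10015581680, p(137)=11097645016.
Final step: p(138) = p(137) + p(136) - p(133) - p(131) + p(126) + p(123) - p(116) - p(112) + p(103) + p(98) - p(87) - p(81) + p(68) + p(61) - p(46) - p(38) + p(21) + p(12)
= 11097645016 + 10015581680 - 7346629512 - 5964539504 + 3519222692 + 2552338241 - 1188908248 - 761002156 + 271248950 + 150198136 - 38887673 - 18004327 + 3087735 + 1121505 - 105558 - 26015 + 792 + 77
= 12292341831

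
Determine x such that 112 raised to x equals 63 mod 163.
73

Baby-step giant-step with step n = ⌈√163⌉ = 13.
Baby steps 112^j mod 163 (j:value) for j=0..12: 0:1, 1:112, 2:156, 3:31, 4:49, 5:109, 6:146, 7:52, 8:119, 9:125, 10:145, 11:103, 12:126.
Giant-step multiplier: 112^(-13) ≡ 112^(162-13) = 112^149 ≡ 137 (mod 163).
Giant steps γ_i = 63·137^i mod 163: γ_0=63, γ_1=155, γ_2=45, γ_3=134, γ_4=102, γ_5=119 (in table at j=8).
x = i·n + j = 5·13 + 8 = 73.
Check: 112^73 ≡ 63 (mod 163).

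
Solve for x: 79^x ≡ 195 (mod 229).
93

Baby-step giant-step with step n = ⌈√229⌉ = 16.
Baby steps 79^j mod 229 (j:value) for j=0..15: 0:1, 1:79, 2:58, 3:2, 4:158, 5:116, 6:4, 7:87, 8:3, 9:8, 10:174, 11:6, 12:16, 13:119, 14:12, 15:32.
Giant-step multiplier: 79^(-16) ≡ 79^(228-16) = 79^212 ≡ 51 (mod 229).
Giant steps γ_i = 195·51^i mod 229: γ_0=195, γ_1=98, γ_2=189, γ_3=21, γ_4=155, γ_5=119 (in table at j=13).
x = i·n + j = 5·16 + 13 = 93.
Check: 79^93 ≡ 195 (mod 229).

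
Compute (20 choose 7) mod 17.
0

Using Lucas' theorem:
Write n=20 and k=7 in base 17:
n in base 17: [1, 3]
k in base 17: [0, 7]
C(20,7) mod 17 = ∏ C(n_i, k_i) mod 17
Digit binomials (mod 17): C(1,0) = 1; C(3,7) = 0 (k_i > n_i)
Product: 1 × 0 = 0 ≡ 0 (mod 17)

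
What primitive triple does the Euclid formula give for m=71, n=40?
(3441, 5680, 6641)

Euclid's formula: a = m² - n², b = 2mn, c = m² + n²
m = 71, n = 40
a = 71² - 40² = 5041 - 1600 = 3441
b = 2 × 71 × 40 = 5680
c = 71² + 40² = 5041 + 1600 = 6641
Verification: 3441² + 5680² = 11840481 + 32262400 = 44102881 = 6641² ✓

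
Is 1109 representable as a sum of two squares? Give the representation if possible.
22² + 25² (a=22, b=25)

Factorization: 1109 = 1109
By Fermat: n is sum of two squares iff every prime p ≡ 3 (mod 4) appears to even power.
All primes ≡ 3 (mod 4) appear to even power.
Search a = 0, 1, 2, … for 1109 - a² a perfect square: first hit at a = 22: 1109 - 484 = 625 = 25².
1109 = 22² + 25² = 484 + 625 ✓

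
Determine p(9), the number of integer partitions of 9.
30

p(n) counts ways to write n as a sum of positive integers (order ignored).
Examples: 9; 8 + 1; 7 + 2; 7 + 1 + 1; 6 + 3; ... (30 total)
p(9) = 30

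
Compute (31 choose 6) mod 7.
0

Using Lucas' theorem:
Write n=31 and k=6 in base 7:
n in base 7: [4, 3]
k in base 7: [0, 6]
C(31,6) mod 7 = ∏ C(n_i, k_i) mod 7
Digit binomials (mod 7): C(4,0) = 1; C(3,6) = 0 (k_i > n_i)
Product: 1 × 0 = 0 ≡ 0 (mod 7)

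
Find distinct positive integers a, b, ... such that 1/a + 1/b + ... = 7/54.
1/8 + 1/216

Greedy algorithm:
7/54: ceiling(54/7) = 8, use 1/8
1/216: ceiling(216/1) = 216, use 1/216
Result: 7/54 = 1/8 + 1/216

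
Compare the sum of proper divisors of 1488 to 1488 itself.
abundant

Proper divisors of 1488: sum = 1 + 2 + 3 + 4 + 6 + 8 + 12 + 16 + ... + 248 + 372 + 496 + 744 (19 divisors) = 2480
Since 2480 > 1488, 1488 is abundant.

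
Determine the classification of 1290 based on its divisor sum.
abundant

Proper divisors of 1290: sum = 1 + 2 + 3 + 5 + 6 + 10 + 15 + 30 + 43 + 86 + 129 + 215 + 258 + 430 + 645 = 1878
Since 1878 > 1290, 1290 is abundant.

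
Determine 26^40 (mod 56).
16

Repeated squaring. Binary of 40 = 101000.
26^1 ≡ 26 (mod 56); 26^2 ≡ 4 (mod 56); 26^4 ≡ 16 (mod 56); 26^8 ≡ 32 (mod 56); 26^16 ≡ 16 (mod 56); 26^32 ≡ 32 (mod 56)
26^40 = 26^8 × 26^32 ≡ 16 (mod 56)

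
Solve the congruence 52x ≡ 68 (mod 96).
x ≡ 5 (mod 24)

gcd(52, 96) = 4, which divides 68, so solutions exist.
Divide through by 4: 13x ≡ 17 (mod 24).
Find 13^(-1) mod 24 by the extended Euclidean algorithm:
24 = 1 × 13 + 11  ⟹  11 = (1)·24 + (-1)·13
13 = 1 × 11 + 2  ⟹  2 = (-1)·24 + (2)·13
11 = 5 × 2 + 1  ⟹  1 = (6)·24 + (-11)·13
So (-11)·13 ≡ 1 (mod 24), i.e. 13^(-1) ≡ -11 ≡ 13 (mod 24).
x ≡ 13 × 17 = 221 ≡ 5 (mod 24).
Check: 52 × 5 = 260 ≡ 68 (mod 96).
x ≡ 5 (mod 24), giving 4 solutions mod 96.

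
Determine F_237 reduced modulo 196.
86

Matrix identity: Q^n = [[F_(n+1), F_n], [F_n, F_(n-1)]] with Q = [[1,1],[1,0]].
n = 237 = 11101101₂. Square-and-multiply, entries mod 196:
Q^1 = [[1,1],[1,0]]
Q^3 = (Q^1)²·Q = [[3,2],[2,1]]
Q^7 = (Q^3)²·Q = [[21,13],[13,8]]
Q^14 = (Q^7)² = [[22,181],[181,37]]
Q^29 = (Q^14)²·Q = [[20,121],[121,95]]
Q^59 = (Q^29)²·Q = [[144,145],[145,195]]
Q^118 = (Q^59)² = [[13,155],[155,54]]
Q^237 = (Q^118)²·Q = [[83,86],[86,193]]
F_237 mod 196 = Q^237[0][1] = 86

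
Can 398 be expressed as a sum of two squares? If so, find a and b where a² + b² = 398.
Not possible

Factorization: 398 = 2 × 199
By Fermat: n is sum of two squares iff every prime p ≡ 3 (mod 4) appears to even power.
Prime(s) ≡ 3 (mod 4) with odd exponent: [(199, 1)]
Therefore 398 cannot be expressed as a² + b².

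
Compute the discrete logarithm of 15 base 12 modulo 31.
9

Baby-step giant-step with step n = ⌈√31⌉ = 6.
Baby steps 12^j mod 31 (j:value) for j=0..5: 0:1, 1:12, 2:20, 3:23, 4:28, 5:26.
Giant-step multiplier: 12^(-6) ≡ 12^(30-6) = 12^24 ≡ 16 (mod 31).
Giant steps γ_i = 15·16^i mod 31: γ_0=15, γ_1=23 (in table at j=3).
x = i·n + j = 1·6 + 3 = 9.
Check: 12^9 ≡ 15 (mod 31).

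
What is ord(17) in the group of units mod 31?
30

31 is prime, so ord(17) divides φ(31) = 30.
Divisors of 30: 1, 2, 3, 5, 6, 10, 15, 30.
Repeated squaring: 17^1 ≡ 17, 17^2 ≡ 10, 17^4 ≡ 7, 17^8 ≡ 18, 17^16 ≡ 14 (mod 31).
Test 17^d mod 31 for each divisor d in increasing order:
17^1 ≡ 17
17^2 ≡ 10
17^3 = 17^2·17^1 ≡ 15
17^5 = 17^4·17^1 ≡ 26
17^6 = 17^4·17^2 ≡ 8
17^10 = 17^8·17^2 ≡ 25
17^15 = 17^8·17^4·17^2·17^1 ≡ 30
17^30 = 17^16·17^8·17^4·17^2 ≡ 1  ← first divisor giving 1
The order is 30.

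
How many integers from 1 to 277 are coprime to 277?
276

277 = 277
φ(n) = n × ∏(1 - 1/p) for each prime p dividing n
φ(277) = 277 × (1 - 1/277) = 276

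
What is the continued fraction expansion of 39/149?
[0; 3, 1, 4, 1, 1, 3]

Euclidean algorithm steps:
39 = 0 × 149 + 39
149 = 3 × 39 + 32
39 = 1 × 32 + 7
32 = 4 × 7 + 4
7 = 1 × 4 + 3
4 = 1 × 3 + 1
3 = 3 × 1 + 0
Continued fraction: [0; 3, 1, 4, 1, 1, 3]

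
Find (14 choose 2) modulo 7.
0

Using Lucas' theorem:
Write n=14 and k=2 in base 7:
n in base 7: [2, 0]
k in base 7: [0, 2]
C(14,2) mod 7 = ∏ C(n_i, k_i) mod 7
Digit binomials (mod 7): C(2,0) = 1; C(0,2) = 0 (k_i > n_i)
Product: 1 × 0 = 0 ≡ 0 (mod 7)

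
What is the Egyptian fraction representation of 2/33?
1/17 + 1/561

Greedy algorithm:
2/33: ceiling(33/2) = 17, use 1/17
1/561: ceiling(561/1) = 561, use 1/561
Result: 2/33 = 1/17 + 1/561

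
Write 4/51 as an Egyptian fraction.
1/13 + 1/663

Greedy algorithm:
4/51: ceiling(51/4) = 13, use 1/13
1/663: ceiling(663/1) = 663, use 1/663
Result: 4/51 = 1/13 + 1/663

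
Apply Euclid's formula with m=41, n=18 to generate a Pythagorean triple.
(1357, 1476, 2005)

Euclid's formula: a = m² - n², b = 2mn, c = m² + n²
m = 41, n = 18
a = 41² - 18² = 1681 - 324 = 1357
b = 2 × 41 × 18 = 1476
c = 41² + 18² = 1681 + 324 = 2005
Verification: 1357² + 1476² = 1841449 + 2178576 = 4020025 = 2005² ✓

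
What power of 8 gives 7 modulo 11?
9

Baby-step giant-step with step n = ⌈√11⌉ = 4.
Baby steps 8^j mod 11 (j:value) for j=0..3: 0:1, 1:8, 2:9, 3:6.
Giant-step multiplier: 8^(-4) ≡ 8^(10-4) = 8^6 ≡ 3 (mod 11).
Giant steps γ_i = 7·3^i mod 11: γ_0=7, γ_1=10, γ_2=8 (in table at j=1).
x = i·n + j = 2·4 + 1 = 9.
Check: 8^9 ≡ 7 (mod 11).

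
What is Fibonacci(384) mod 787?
409

Matrix identity: Q^n = [[F_(n+1), F_n], [F_n, F_(n-1)]] with Q = [[1,1],[1,0]].
n = 384 = 110000000₂. Square-and-multiply, entries mod 787:
Q^1 = [[1,1],[1,0]]
Q^3 = (Q^1)²·Q = [[3,2],[2,1]]
Q^6 = (Q^3)² = [[13,8],[8,5]]
Q^12 = (Q^6)² = [[233,144],[144,89]]
Q^24 = (Q^12)² = [[260,722],[722,325]]
Q^48 = (Q^24)² = [[208,538],[538,457]]
Q^96 = (Q^48)² = [[594,472],[472,122]]
Q^192 = (Q^96)² = [[323,329],[329,781]]
Q^384 = (Q^192)² = [[80,409],[409,458]]
F_384 mod 787 = Q^384[0][1] = 409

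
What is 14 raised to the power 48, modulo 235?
196

Repeated squaring. Binary of 48 = 110000.
14^1 ≡ 14 (mod 235); 14^2 ≡ 196 (mod 235); 14^4 ≡ 111 (mod 235); 14^8 ≡ 101 (mod 235); 14^16 ≡ 96 (mod 235); 14^32 ≡ 51 (mod 235)
14^48 = 14^16 × 14^32 ≡ 196 (mod 235)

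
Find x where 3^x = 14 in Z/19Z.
13

Baby-step giant-step with step n = ⌈√19⌉ = 5.
Baby steps 3^j mod 19 (j:value) for j=0..4: 0:1, 1:3, 2:9, 3:8, 4:5.
Giant-step multiplier: 3^(-5) ≡ 3^(18-5) = 3^13 ≡ 14 (mod 19).
Giant steps γ_i = 14·14^i mod 19: γ_0=14, γ_1=6, γ_2=8 (in table at j=3).
x = i·n + j = 2·5 + 3 = 13.
Check: 3^13 ≡ 14 (mod 19).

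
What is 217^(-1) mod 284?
89

gcd(217, 284) = 1, so the inverse exists.
Extended Euclidean algorithm on (284, 217):
284 = 1 × 217 + 67  ⟹  67 = (1)·284 + (-1)·217
217 = 3 × 67 + 16  ⟹  16 = (-3)·284 + (4)·217
67 = 4 × 16 + 3  ⟹  3 = (13)·284 + (-17)·217
16 = 5 × 3 + 1  ⟹  1 = (-68)·284 + (89)·217
So (89)·217 ≡ 1 (mod 284), i.e. 217^(-1) ≡ 89 (mod 284).
Check: 217 × 89 = 19313 ≡ 1 (mod 284)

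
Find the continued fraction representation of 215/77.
[2; 1, 3, 1, 4, 3]

Euclidean algorithm steps:
215 = 2 × 77 + 61
77 = 1 × 61 + 16
61 = 3 × 16 + 13
16 = 1 × 13 + 3
13 = 4 × 3 + 1
3 = 3 × 1 + 0
Continued fraction: [2; 1, 3, 1, 4, 3]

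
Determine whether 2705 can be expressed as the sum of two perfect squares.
1² + 52² (a=1, b=52)

Factorization: 2705 = 5 × 541
By Fermat: n is sum of two squares iff every prime p ≡ 3 (mod 4) appears to even power.
All primes ≡ 3 (mod 4) appear to even power.
Search a = 0, 1, 2, … for 2705 - a² a perfect square: first hit at a = 1: 2705 - 1 = 2704 = 52².
2705 = 1² + 52² = 1 + 2704 ✓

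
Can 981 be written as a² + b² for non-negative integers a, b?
9² + 30² (a=9, b=30)

Factorization: 981 = 3^2 × 109
By Fermat: n is sum of two squares iff every prime p ≡ 3 (mod 4) appears to even power.
All primes ≡ 3 (mod 4) appear to even power.
Search a = 0, 1, 2, … for 981 - a² a perfect square: first hit at a = 9: 981 - 81 = 900 = 30².
981 = 9² + 30² = 81 + 900 ✓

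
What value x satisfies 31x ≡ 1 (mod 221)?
164

gcd(31, 221) = 1, so the inverse exists.
Extended Euclidean algorithm on (221, 31):
221 = 7 × 31 + 4  ⟹  4 = (1)·221 + (-7)·31
31 = 7 × 4 + 3  ⟹  3 = (-7)·221 + (50)·31
4 = 1 × 3 + 1  ⟹  1 = (8)·221 + (-57)·31
So (-57)·31 ≡ 1 (mod 221), i.e. 31^(-1) ≡ -57 ≡ 164 (mod 221).
Check: 31 × 164 = 5084 ≡ 1 (mod 221)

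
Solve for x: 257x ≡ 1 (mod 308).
157

gcd(257, 308) = 1, so the inverse exists.
Extended Euclidean algorithm on (308, 257):
308 = 1 × 257 + 51  ⟹  51 = (1)·308 + (-1)·257
257 = 5 × 51 + 2  ⟹  2 = (-5)·308 + (6)·257
51 = 25 × 2 + 1  ⟹  1 = (126)·308 + (-151)·257
So (-151)·257 ≡ 1 (mod 308), i.e. 257^(-1) ≡ -151 ≡ 157 (mod 308).
Check: 257 × 157 = 40349 ≡ 1 (mod 308)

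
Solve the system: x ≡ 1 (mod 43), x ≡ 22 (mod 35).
302

Using Chinese Remainder Theorem:
M = 43 × 35 = 1505
M1 = 35, M2 = 43
y1 = 35^(-1) mod 43 = 16
y2 = 43^(-1) mod 35 = 22
x = (1×35×16 + 22×43×22) mod 1505 = 302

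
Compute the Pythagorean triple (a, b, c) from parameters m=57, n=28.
(2465, 3192, 4033)

Euclid's formula: a = m² - n², b = 2mn, c = m² + n²
m = 57, n = 28
a = 57² - 28² = 3249 - 784 = 2465
b = 2 × 57 × 28 = 3192
c = 57² + 28² = 3249 + 784 = 4033
Verification: 2465² + 3192² = 6076225 + 10188864 = 16265089 = 4033² ✓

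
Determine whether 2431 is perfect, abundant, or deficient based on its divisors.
deficient

Proper divisors of 2431: sum = 1 + 11 + 13 + 17 + 143 + 187 + 221 = 593
Since 593 < 2431, 2431 is deficient.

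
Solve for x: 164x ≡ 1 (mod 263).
85

gcd(164, 263) = 1, so the inverse exists.
Extended Euclidean algorithm on (263, 164):
263 = 1 × 164 + 99  ⟹  99 = (1)·263 + (-1)·164
164 = 1 × 99 + 65  ⟹  65 = (-1)·263 + (2)·164
99 = 1 × 65 + 34  ⟹  34 = (2)·263 + (-3)·164
65 = 1 × 34 + 31  ⟹  31 = (-3)·263 + (5)·164
34 = 1 × 31 + 3  ⟹  3 = (5)·263 + (-8)·164
31 = 10 × 3 + 1  ⟹  1 = (-53)·263 + (85)·164
So (85)·164 ≡ 1 (mod 263), i.e. 164^(-1) ≡ 85 (mod 263).
Check: 164 × 85 = 13940 ≡ 1 (mod 263)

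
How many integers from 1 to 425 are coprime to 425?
320

425 = 5^2 × 17
φ(n) = n × ∏(1 - 1/p) for each prime p dividing n
φ(425) = 425 × (1 - 1/5) × (1 - 1/17) = 320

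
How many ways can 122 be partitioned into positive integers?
2291320912

p(n) counts ways to write n as a sum of positive integers (order ignored).
Euler's pentagonal recurrence: p(k) = p(k-1) + p(k-2) - p(k-5) - p(k-7) + p(k-12) + p(k-15) - ... (offsets j(3j∓1)/2, signs ++--, p(0)=1, p(<0)=0).
DP table for k = 0..121: p(0)=1, p(1)=1, p(2)=2, p(3)=3, p(4)=5, p(5)=7, p(6)=11, p(7)=15, p(8)=22, p(9)=30, p(10)=42, p(11)=56, p(12)=77, p(13)=101, p(14)=135, p(15)=176, p(16)=231, p(17)=297, p(18)=385, p(19)=490, p(20)=627, p(21)=792, p(22)=1002, p(23)=1255, p(24)=1575, p(25)=1958, p(26)=2436, p(27)=3010, p(28)=3718, p(29)=4565, p(30)=5604, p(31)=6842, p(32)=8349, p(33)=10143, p(34)=12310, p(35)=14883, p(36)=17977, p(37)=21637, p(38)=26015, p(39)=31185, p(40)=37338, p(41)=44583, p(42)=53174, p(43)=63261, p(44)=75175, p(45)=89134, p(46)=105558, p(47)=124754, p(48)=147273, p(49)=173525, p(50)=204226, p(51)=239943, p(52)=281589, p(53)=329931, p(54)=386155, p(55)=451276, p(56)=526823, p(57)=614154, p(58)=715220, p(59)=831820, p(60)=966467, p(61)=1121505, p(62)=1300156, p(63)=1505499, p(64)=1741630, p(65)=2012558, p(66)=2323520, p(67)=2679689, p(68)=3087735, p(69)=3554345, p(70)=4087968, p(71)=4697205, p(72)=5392783, p(73)=6185689, p(74)=7089500, p(75)=8118264, p(76)=9289091, p(77)=10619863, p(78)=12132164, p(79)=13848650, p(80)=15796476, p(81)=18004327, p(82)=20506255, p(83)=23338469, p(84)=26543660, p(85)=30167357, p(86)=34262962, p(87)=38887673, p(88)=44108109, p(89)=49995925, p(90)=56634173, p(91)=64112359, p(92)=72533807, p(93)=82010177, p(94)=92669720, p(95)=104651419, p(96)=118114304, p(97)=133230930, p(98)=150198136, p(99)=169229875, p(100)=190569292, p(101)=214481126, p(102)=241265379, p(103)=271248950, p(104)=304801365, p(105)=342325709, p(106)=384276336, p(107)=431149389, p(108)=483502844, p(109)=541946240, p(110)=607163746, p(111)=679903203, p(112)=761002156, p(113)=851376628, p(114)=952050665, p(115)=1064144451, p(116)=1188908248, p(117)=1327710076, p(118)=1482074143, p(119)=1653668665, p(120)=1844349560, p(121)=2056148051.
Final step: p(122) = p(121) + p(120) - p(117) - p(115) + p(110) + p(107) - p(100) - p(96) + p(87) + p(82) - p(71) - p(65) + p(52) + p(45) - p(30) - p(22) + p(5)
= 2056148051 + 1844349560 - 1327710076 - 1064144451 + 607163746 + 431149389 - 190569292 - 118114304 + 38887673 + 20506255 - 4697205 - 2012558 + 281589 + 89134 - 5604 - 1002 + 7
= 2291320912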